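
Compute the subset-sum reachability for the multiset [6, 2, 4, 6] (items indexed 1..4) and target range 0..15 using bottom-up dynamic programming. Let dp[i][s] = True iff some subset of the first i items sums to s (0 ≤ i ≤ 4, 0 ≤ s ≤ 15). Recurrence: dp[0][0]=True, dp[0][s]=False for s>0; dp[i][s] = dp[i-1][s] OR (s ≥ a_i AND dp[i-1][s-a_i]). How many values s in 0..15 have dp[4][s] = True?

i\s   0   1   2   3   4   5   6   7   8   9  10  11  12  13  14  15
  0   T   F   F   F   F   F   F   F   F   F   F   F   F   F   F   F
  1   T   F   F   F   F   F   T   F   F   F   F   F   F   F   F   F
  2   T   F   T   F   F   F   T   F   T   F   F   F   F   F   F   F
  3   T   F   T   F   T   F   T   F   T   F   T   F   T   F   F   F
  4   T   F   T   F   T   F   T   F   T   F   T   F   T   F   T   F

8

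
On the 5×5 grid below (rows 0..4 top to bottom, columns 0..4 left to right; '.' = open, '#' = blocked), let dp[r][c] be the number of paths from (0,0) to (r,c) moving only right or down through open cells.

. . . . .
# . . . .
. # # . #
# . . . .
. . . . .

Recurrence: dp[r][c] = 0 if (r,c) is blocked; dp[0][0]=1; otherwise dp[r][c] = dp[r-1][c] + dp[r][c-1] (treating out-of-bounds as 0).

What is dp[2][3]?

3

r\c   0   1   2   3   4
  0   1   1   1   1   1
  1   0   1   2   3   4
  2   0   0   0   3   0
  3   0   0   0   3   3
  4   0   0   0   3   6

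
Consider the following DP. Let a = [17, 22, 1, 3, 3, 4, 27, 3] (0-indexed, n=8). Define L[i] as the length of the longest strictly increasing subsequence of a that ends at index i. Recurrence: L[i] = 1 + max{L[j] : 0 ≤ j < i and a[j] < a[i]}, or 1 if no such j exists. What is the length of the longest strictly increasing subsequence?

   i    0    1    2    3    4    5    6    7
a[i]   17   22    1    3    3    4   27    3
L[i]    1    2    1    2    2    3    4    2

4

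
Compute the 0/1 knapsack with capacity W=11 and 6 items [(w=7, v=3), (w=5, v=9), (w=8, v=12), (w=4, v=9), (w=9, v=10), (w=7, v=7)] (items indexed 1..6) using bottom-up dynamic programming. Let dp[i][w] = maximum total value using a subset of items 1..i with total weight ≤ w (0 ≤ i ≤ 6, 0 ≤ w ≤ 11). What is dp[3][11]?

12

i\w   0   1   2   3   4   5   6   7   8   9  10  11
  0   0   0   0   0   0   0   0   0   0   0   0   0
  1   0   0   0   0   0   0   0   3   3   3   3   3
  2   0   0   0   0   0   9   9   9   9   9   9   9
  3   0   0   0   0   0   9   9   9  12  12  12  12
  4   0   0   0   0   9   9   9   9  12  18  18  18
  5   0   0   0   0   9   9   9   9  12  18  18  18
  6   0   0   0   0   9   9   9   9  12  18  18  18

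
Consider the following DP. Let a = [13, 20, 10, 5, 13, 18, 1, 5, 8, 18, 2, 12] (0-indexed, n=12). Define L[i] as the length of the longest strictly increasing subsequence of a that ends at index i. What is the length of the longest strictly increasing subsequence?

4

   i    0    1    2    3    4    5    6    7    8    9   10   11
a[i]   13   20   10    5   13   18    1    5    8   18    2   12
L[i]    1    2    1    1    2    3    1    2    3    4    2    4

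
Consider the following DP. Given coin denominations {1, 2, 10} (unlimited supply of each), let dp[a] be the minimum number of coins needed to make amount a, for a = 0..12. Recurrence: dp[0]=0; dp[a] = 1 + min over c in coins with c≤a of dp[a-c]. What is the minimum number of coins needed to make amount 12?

2

 a  0  1  2  3  4  5  6  7  8  9 10 11 12
dp  0  1  1  2  2  3  3  4  4  5  1  2  2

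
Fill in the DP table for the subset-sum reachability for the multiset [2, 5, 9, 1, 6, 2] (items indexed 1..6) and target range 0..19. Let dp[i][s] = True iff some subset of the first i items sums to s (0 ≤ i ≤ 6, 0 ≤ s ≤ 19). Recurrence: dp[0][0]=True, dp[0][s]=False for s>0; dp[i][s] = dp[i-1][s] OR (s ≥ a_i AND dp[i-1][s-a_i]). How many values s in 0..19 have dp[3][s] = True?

8

i\s   0   1   2   3   4   5   6   7   8   9  10  11  12  13  14  15  16  17  18  19
  0   T   F   F   F   F   F   F   F   F   F   F   F   F   F   F   F   F   F   F   F
  1   T   F   T   F   F   F   F   F   F   F   F   F   F   F   F   F   F   F   F   F
  2   T   F   T   F   F   T   F   T   F   F   F   F   F   F   F   F   F   F   F   F
  3   T   F   T   F   F   T   F   T   F   T   F   T   F   F   T   F   T   F   F   F
  4   T   T   T   T   F   T   T   T   T   T   T   T   T   F   T   T   T   T   F   F
  5   T   T   T   T   F   T   T   T   T   T   T   T   T   T   T   T   T   T   T   F
  6   T   T   T   T   T   T   T   T   T   T   T   T   T   T   T   T   T   T   T   T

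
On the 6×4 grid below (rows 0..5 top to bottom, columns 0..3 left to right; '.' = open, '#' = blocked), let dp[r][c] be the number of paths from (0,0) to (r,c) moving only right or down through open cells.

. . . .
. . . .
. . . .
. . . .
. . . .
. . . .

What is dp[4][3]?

r\c   0   1   2   3
  0   1   1   1   1
  1   1   2   3   4
  2   1   3   6  10
  3   1   4  10  20
  4   1   5  15  35
  5   1   6  21  56

35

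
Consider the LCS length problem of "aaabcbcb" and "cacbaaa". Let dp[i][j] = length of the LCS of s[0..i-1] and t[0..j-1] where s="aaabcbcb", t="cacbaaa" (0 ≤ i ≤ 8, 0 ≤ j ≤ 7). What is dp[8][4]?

   ''  c  a  c  b  a  a  a
''  0  0  0  0  0  0  0  0
 a  0  0  1  1  1  1  1  1
 a  0  0  1  1  1  2  2  2
 a  0  0  1  1  1  2  3  3
 b  0  0  1  1  2  2  3  3
 c  0  1  1  2  2  2  3  3
 b  0  1  1  2  3  3  3  3
 c  0  1  1  2  3  3  3  3
 b  0  1  1  2  3  3  3  3

3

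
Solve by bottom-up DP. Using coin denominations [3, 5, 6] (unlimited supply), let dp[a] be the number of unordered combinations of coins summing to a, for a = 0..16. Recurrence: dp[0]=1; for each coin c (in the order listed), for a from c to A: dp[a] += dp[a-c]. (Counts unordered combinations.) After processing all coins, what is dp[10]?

1

after  coin     0     1     2     3     4     5     6     7     8     9    10    11    12    13    14    15    16
          3     1     0     0     1     0     0     1     0     0     1     0     0     1     0     0     1     0
          5     1     0     0     1     0     1     1     0     1     1     1     1     1     1     1     2     1
          6     1     0     0     1     0     1     2     0     1     2     1     2     3     1     2     4     2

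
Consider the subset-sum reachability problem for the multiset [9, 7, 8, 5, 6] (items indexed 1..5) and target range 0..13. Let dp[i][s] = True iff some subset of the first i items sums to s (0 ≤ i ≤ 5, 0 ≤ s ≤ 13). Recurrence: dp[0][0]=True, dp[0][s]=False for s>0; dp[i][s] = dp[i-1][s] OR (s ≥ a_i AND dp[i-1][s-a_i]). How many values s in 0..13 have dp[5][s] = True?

9

i\s   0   1   2   3   4   5   6   7   8   9  10  11  12  13
  0   T   F   F   F   F   F   F   F   F   F   F   F   F   F
  1   T   F   F   F   F   F   F   F   F   T   F   F   F   F
  2   T   F   F   F   F   F   F   T   F   T   F   F   F   F
  3   T   F   F   F   F   F   F   T   T   T   F   F   F   F
  4   T   F   F   F   F   T   F   T   T   T   F   F   T   T
  5   T   F   F   F   F   T   T   T   T   T   F   T   T   T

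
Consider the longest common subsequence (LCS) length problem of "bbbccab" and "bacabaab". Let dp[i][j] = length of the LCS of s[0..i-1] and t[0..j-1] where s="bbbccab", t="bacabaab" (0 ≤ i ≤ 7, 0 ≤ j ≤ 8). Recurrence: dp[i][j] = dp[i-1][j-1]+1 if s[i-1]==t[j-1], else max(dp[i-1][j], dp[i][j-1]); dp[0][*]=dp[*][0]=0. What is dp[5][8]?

3

   ''  b  a  c  a  b  a  a  b
''  0  0  0  0  0  0  0  0  0
 b  0  1  1  1  1  1  1  1  1
 b  0  1  1  1  1  2  2  2  2
 b  0  1  1  1  1  2  2  2  3
 c  0  1  1  2  2  2  2  2  3
 c  0  1  1  2  2  2  2  2  3
 a  0  1  2  2  3  3  3  3  3
 b  0  1  2  2  3  4  4  4  4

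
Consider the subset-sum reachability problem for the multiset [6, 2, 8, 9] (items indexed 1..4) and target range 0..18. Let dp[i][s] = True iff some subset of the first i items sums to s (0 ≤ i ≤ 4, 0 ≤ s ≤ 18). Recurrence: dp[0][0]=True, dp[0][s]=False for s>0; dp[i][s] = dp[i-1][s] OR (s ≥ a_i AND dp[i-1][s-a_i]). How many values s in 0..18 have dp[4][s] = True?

i\s   0   1   2   3   4   5   6   7   8   9  10  11  12  13  14  15  16  17  18
  0   T   F   F   F   F   F   F   F   F   F   F   F   F   F   F   F   F   F   F
  1   T   F   F   F   F   F   T   F   F   F   F   F   F   F   F   F   F   F   F
  2   T   F   T   F   F   F   T   F   T   F   F   F   F   F   F   F   F   F   F
  3   T   F   T   F   F   F   T   F   T   F   T   F   F   F   T   F   T   F   F
  4   T   F   T   F   F   F   T   F   T   T   T   T   F   F   T   T   T   T   F

11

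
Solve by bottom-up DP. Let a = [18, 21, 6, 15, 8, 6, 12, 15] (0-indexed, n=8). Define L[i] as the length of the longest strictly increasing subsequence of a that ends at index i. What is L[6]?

   i    0    1    2    3    4    5    6    7
a[i]   18   21    6   15    8    6   12   15
L[i]    1    2    1    2    2    1    3    4

3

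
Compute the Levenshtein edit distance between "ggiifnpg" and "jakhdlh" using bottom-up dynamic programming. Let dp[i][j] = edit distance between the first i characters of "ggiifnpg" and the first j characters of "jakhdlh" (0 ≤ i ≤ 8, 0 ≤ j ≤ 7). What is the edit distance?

8

   ''  j  a  k  h  d  l  h
''  0  1  2  3  4  5  6  7
 g  1  1  2  3  4  5  6  7
 g  2  2  2  3  4  5  6  7
 i  3  3  3  3  4  5  6  7
 i  4  4  4  4  4  5  6  7
 f  5  5  5  5  5  5  6  7
 n  6  6  6  6  6  6  6  7
 p  7  7  7  7  7  7  7  7
 g  8  8  8  8  8  8  8  8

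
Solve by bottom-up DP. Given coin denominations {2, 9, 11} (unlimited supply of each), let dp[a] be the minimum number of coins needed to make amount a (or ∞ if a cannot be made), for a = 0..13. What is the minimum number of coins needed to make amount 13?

 a  0  1  2  3  4  5  6  7  8  9 10 11 12 13
dp  0  -  1  -  2  -  3  -  4  1  5  1  6  2
(- denotes ∞ / unreachable)

2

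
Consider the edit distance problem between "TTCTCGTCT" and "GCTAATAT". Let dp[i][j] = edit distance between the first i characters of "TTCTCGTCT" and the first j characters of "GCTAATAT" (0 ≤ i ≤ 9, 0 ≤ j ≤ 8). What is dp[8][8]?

   ''  G  C  T  A  A  T  A  T
''  0  1  2  3  4  5  6  7  8
 T  1  1  2  2  3  4  5  6  7
 T  2  2  2  2  3  4  4  5  6
 C  3  3  2  3  3  4  5  5  6
 T  4  4  3  2  3  4  4  5  5
 C  5  5  4  3  3  4  5  5  6
 G  6  5  5  4  4  4  5  6  6
 T  7  6  6  5  5  5  4  5  6
 C  8  7  6  6  6  6  5  5  6
 T  9  8  7  6  7  7  6  6  5

6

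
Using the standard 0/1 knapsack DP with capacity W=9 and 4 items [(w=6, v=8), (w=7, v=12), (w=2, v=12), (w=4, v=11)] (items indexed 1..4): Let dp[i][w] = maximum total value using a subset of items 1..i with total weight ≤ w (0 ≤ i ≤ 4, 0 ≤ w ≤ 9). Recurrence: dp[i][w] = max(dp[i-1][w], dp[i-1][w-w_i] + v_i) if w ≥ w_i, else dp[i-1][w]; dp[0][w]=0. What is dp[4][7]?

i\w   0   1   2   3   4   5   6   7   8   9
  0   0   0   0   0   0   0   0   0   0   0
  1   0   0   0   0   0   0   8   8   8   8
  2   0   0   0   0   0   0   8  12  12  12
  3   0   0  12  12  12  12  12  12  20  24
  4   0   0  12  12  12  12  23  23  23  24

23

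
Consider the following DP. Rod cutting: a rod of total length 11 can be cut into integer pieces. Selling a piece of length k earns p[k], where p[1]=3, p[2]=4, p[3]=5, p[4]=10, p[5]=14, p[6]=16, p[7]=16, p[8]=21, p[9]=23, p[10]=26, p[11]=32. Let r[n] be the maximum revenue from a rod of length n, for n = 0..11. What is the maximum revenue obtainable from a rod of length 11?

   n    0    1    2    3    4    5    6    7    8    9   10   11
r[n]    0    3    6    9   12   15   18   21   24   27   30   33

33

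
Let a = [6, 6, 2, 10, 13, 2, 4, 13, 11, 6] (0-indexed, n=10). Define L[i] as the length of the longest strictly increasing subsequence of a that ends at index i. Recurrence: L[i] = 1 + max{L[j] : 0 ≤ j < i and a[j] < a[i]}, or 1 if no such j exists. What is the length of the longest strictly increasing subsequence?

3

   i    0    1    2    3    4    5    6    7    8    9
a[i]    6    6    2   10   13    2    4   13   11    6
L[i]    1    1    1    2    3    1    2    3    3    3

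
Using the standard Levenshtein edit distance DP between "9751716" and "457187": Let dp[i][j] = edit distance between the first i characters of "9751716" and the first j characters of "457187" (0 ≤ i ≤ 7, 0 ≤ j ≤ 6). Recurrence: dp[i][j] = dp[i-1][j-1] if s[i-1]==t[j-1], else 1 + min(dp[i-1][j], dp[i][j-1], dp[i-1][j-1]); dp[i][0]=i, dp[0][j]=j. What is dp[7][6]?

   ''  4  5  7  1  8  7
''  0  1  2  3  4  5  6
 9  1  1  2  3  4  5  6
 7  2  2  2  2  3  4  5
 5  3  3  2  3  3  4  5
 1  4  4  3  3  3  4  5
 7  5  5  4  3  4  4  4
 1  6  6  5  4  3  4  5
 6  7  7  6  5  4  4  5

5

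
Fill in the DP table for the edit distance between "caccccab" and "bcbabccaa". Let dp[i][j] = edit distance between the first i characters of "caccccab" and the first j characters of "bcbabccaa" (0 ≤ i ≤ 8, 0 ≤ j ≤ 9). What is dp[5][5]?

5

   ''  b  c  b  a  b  c  c  a  a
''  0  1  2  3  4  5  6  7  8  9
 c  1  1  1  2  3  4  5  6  7  8
 a  2  2  2  2  2  3  4  5  6  7
 c  3  3  2  3  3  3  3  4  5  6
 c  4  4  3  3  4  4  3  3  4  5
 c  5  5  4  4  4  5  4  3  4  5
 c  6  6  5  5  5  5  5  4  4  5
 a  7  7  6  6  5  6  6  5  4  4
 b  8  7  7  6  6  5  6  6  5  5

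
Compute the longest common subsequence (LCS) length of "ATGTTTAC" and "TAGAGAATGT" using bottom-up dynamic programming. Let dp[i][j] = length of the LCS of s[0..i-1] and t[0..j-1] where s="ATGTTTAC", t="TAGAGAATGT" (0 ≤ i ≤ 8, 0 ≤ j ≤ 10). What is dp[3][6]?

   ''  T  A  G  A  G  A  A  T  G  T
''  0  0  0  0  0  0  0  0  0  0  0
 A  0  0  1  1  1  1  1  1  1  1  1
 T  0  1  1  1  1  1  1  1  2  2  2
 G  0  1  1  2  2  2  2  2  2  3  3
 T  0  1  1  2  2  2  2  2  3  3  4
 T  0  1  1  2  2  2  2  2  3  3  4
 T  0  1  1  2  2  2  2  2  3  3  4
 A  0  1  2  2  3  3  3  3  3  3  4
 C  0  1  2  2  3  3  3  3  3  3  4

2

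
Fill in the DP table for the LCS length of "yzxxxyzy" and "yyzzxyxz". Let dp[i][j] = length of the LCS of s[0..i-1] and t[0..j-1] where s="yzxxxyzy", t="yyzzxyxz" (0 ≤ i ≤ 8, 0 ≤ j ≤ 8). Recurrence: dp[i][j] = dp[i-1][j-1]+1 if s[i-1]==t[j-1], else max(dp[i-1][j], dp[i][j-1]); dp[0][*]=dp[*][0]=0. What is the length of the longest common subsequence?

   ''  y  y  z  z  x  y  x  z
''  0  0  0  0  0  0  0  0  0
 y  0  1  1  1  1  1  1  1  1
 z  0  1  1  2  2  2  2  2  2
 x  0  1  1  2  2  3  3  3  3
 x  0  1  1  2  2  3  3  4  4
 x  0  1  1  2  2  3  3  4  4
 y  0  1  2  2  2  3  4  4  4
 z  0  1  2  3  3  3  4  4  5
 y  0  1  2  3  3  3  4  4  5

5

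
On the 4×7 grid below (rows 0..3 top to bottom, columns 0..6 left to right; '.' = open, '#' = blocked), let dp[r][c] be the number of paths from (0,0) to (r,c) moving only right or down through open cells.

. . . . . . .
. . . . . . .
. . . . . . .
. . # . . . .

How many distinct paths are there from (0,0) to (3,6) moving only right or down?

r\c   0   1   2   3   4   5   6
  0   1   1   1   1   1   1   1
  1   1   2   3   4   5   6   7
  2   1   3   6  10  15  21  28
  3   1   4   0  10  25  46  74

74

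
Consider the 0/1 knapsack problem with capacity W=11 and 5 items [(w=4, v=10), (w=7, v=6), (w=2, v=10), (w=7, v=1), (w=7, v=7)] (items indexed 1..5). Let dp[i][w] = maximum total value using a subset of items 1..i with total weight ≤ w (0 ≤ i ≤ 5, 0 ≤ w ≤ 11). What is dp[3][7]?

i\w   0   1   2   3   4   5   6   7   8   9  10  11
  0   0   0   0   0   0   0   0   0   0   0   0   0
  1   0   0   0   0  10  10  10  10  10  10  10  10
  2   0   0   0   0  10  10  10  10  10  10  10  16
  3   0   0  10  10  10  10  20  20  20  20  20  20
  4   0   0  10  10  10  10  20  20  20  20  20  20
  5   0   0  10  10  10  10  20  20  20  20  20  20

20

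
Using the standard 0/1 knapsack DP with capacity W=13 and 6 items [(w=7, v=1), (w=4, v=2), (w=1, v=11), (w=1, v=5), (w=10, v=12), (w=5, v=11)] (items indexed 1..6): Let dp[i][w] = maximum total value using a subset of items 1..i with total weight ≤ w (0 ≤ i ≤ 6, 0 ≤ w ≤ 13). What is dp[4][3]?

16

i\w   0   1   2   3   4   5   6   7   8   9  10  11  12  13
  0   0   0   0   0   0   0   0   0   0   0   0   0   0   0
  1   0   0   0   0   0   0   0   1   1   1   1   1   1   1
  2   0   0   0   0   2   2   2   2   2   2   2   3   3   3
  3   0  11  11  11  11  13  13  13  13  13  13  13  14  14
  4   0  11  16  16  16  16  18  18  18  18  18  18  18  19
  5   0  11  16  16  16  16  18  18  18  18  18  23  28  28
  6   0  11  16  16  16  16  22  27  27  27  27  29  29  29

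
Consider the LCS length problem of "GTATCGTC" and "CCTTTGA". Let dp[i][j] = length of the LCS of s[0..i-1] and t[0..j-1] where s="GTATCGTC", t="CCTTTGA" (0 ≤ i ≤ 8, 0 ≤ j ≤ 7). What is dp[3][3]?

1

   ''  C  C  T  T  T  G  A
''  0  0  0  0  0  0  0  0
 G  0  0  0  0  0  0  1  1
 T  0  0  0  1  1  1  1  1
 A  0  0  0  1  1  1  1  2
 T  0  0  0  1  2  2  2  2
 C  0  1  1  1  2  2  2  2
 G  0  1  1  1  2  2  3  3
 T  0  1  1  2  2  3  3  3
 C  0  1  2  2  2  3  3  3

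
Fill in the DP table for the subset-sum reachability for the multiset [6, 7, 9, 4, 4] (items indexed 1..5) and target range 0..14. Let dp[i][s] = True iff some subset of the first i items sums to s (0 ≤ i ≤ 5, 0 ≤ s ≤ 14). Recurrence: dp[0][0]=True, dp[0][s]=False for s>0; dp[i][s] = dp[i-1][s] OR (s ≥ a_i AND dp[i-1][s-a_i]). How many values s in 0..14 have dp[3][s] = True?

i\s   0   1   2   3   4   5   6   7   8   9  10  11  12  13  14
  0   T   F   F   F   F   F   F   F   F   F   F   F   F   F   F
  1   T   F   F   F   F   F   T   F   F   F   F   F   F   F   F
  2   T   F   F   F   F   F   T   T   F   F   F   F   F   T   F
  3   T   F   F   F   F   F   T   T   F   T   F   F   F   T   F
  4   T   F   F   F   T   F   T   T   F   T   T   T   F   T   F
  5   T   F   F   F   T   F   T   T   T   T   T   T   F   T   T

5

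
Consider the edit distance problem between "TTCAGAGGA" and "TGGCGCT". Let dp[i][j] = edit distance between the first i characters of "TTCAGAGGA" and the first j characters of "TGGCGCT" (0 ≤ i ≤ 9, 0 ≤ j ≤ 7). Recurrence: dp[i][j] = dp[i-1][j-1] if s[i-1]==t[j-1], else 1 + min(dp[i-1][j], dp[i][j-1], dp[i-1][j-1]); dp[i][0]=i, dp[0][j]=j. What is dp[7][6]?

5

   ''  T  G  G  C  G  C  T
''  0  1  2  3  4  5  6  7
 T  1  0  1  2  3  4  5  6
 T  2  1  1  2  3  4  5  5
 C  3  2  2  2  2  3  4  5
 A  4  3  3  3  3  3  4  5
 G  5  4  3  3  4  3  4  5
 A  6  5  4  4  4  4  4  5
 G  7  6  5  4  5  4  5  5
 G  8  7  6  5  5  5  5  6
 A  9  8  7  6  6  6  6  6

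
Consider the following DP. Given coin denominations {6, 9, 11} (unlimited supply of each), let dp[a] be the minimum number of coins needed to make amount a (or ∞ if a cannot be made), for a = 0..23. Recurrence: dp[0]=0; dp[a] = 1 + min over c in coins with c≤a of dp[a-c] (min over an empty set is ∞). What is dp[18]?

2

 a  0  1  2  3  4  5  6  7  8  9 10 11 12 13 14 15 16 17 18 19 20 21 22 23
dp  0  -  -  -  -  -  1  -  -  1  -  1  2  -  -  2  -  2  2  -  2  3  2  3
(- denotes ∞ / unreachable)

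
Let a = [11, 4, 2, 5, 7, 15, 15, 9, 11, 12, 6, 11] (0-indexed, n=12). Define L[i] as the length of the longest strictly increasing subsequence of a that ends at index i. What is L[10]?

   i    0    1    2    3    4    5    6    7    8    9   10   11
a[i]   11    4    2    5    7   15   15    9   11   12    6   11
L[i]    1    1    1    2    3    4    4    4    5    6    3    5

3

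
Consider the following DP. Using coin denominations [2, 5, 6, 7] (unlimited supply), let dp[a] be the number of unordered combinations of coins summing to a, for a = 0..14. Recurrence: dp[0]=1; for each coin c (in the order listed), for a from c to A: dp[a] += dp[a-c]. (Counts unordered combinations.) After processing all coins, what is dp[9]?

2

after  coin     0     1     2     3     4     5     6     7     8     9    10    11    12    13    14
          2     1     0     1     0     1     0     1     0     1     0     1     0     1     0     1
          5     1     0     1     0     1     1     1     1     1     1     2     1     2     1     2
          6     1     0     1     0     1     1     2     1     2     1     3     2     4     2     4
          7     1     0     1     0     1     1     2     2     2     2     3     3     5     4     6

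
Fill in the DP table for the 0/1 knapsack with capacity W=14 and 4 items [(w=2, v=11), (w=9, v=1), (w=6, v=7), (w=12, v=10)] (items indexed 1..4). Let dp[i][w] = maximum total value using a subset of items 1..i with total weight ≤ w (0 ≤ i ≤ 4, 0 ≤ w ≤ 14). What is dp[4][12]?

18

i\w   0   1   2   3   4   5   6   7   8   9  10  11  12  13  14
  0   0   0   0   0   0   0   0   0   0   0   0   0   0   0   0
  1   0   0  11  11  11  11  11  11  11  11  11  11  11  11  11
  2   0   0  11  11  11  11  11  11  11  11  11  12  12  12  12
  3   0   0  11  11  11  11  11  11  18  18  18  18  18  18  18
  4   0   0  11  11  11  11  11  11  18  18  18  18  18  18  21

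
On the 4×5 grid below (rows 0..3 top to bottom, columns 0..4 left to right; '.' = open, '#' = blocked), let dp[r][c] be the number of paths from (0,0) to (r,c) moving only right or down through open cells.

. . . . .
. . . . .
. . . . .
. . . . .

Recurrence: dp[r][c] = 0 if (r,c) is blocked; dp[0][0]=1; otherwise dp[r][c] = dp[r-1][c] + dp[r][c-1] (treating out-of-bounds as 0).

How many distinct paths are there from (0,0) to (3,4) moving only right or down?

35

r\c   0   1   2   3   4
  0   1   1   1   1   1
  1   1   2   3   4   5
  2   1   3   6  10  15
  3   1   4  10  20  35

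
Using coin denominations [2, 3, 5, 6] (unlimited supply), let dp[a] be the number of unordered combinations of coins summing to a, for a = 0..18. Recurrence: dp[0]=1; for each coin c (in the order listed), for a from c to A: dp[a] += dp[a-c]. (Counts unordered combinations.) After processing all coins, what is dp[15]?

after  coin     0     1     2     3     4     5     6     7     8     9    10    11    12    13    14    15    16    17    18
          2     1     0     1     0     1     0     1     0     1     0     1     0     1     0     1     0     1     0     1
          3     1     0     1     1     1     1     2     1     2     2     2     2     3     2     3     3     3     3     4
          5     1     0     1     1     1     2     2     2     3     3     4     4     5     5     6     7     7     8     9
          6     1     0     1     1     1     2     3     2     4     4     5     6     8     7    10    11    12    14    17

11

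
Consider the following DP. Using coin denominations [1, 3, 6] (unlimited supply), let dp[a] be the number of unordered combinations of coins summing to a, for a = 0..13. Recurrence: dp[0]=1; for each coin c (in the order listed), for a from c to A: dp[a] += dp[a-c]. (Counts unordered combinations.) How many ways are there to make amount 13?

9

after  coin     0     1     2     3     4     5     6     7     8     9    10    11    12    13
          1     1     1     1     1     1     1     1     1     1     1     1     1     1     1
          3     1     1     1     2     2     2     3     3     3     4     4     4     5     5
          6     1     1     1     2     2     2     4     4     4     6     6     6     9     9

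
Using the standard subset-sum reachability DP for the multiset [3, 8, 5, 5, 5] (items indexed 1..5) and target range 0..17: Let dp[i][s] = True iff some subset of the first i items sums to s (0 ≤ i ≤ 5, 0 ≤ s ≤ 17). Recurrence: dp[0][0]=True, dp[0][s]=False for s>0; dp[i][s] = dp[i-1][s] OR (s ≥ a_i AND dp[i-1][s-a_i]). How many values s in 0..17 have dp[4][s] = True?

i\s   0   1   2   3   4   5   6   7   8   9  10  11  12  13  14  15  16  17
  0   T   F   F   F   F   F   F   F   F   F   F   F   F   F   F   F   F   F
  1   T   F   F   T   F   F   F   F   F   F   F   F   F   F   F   F   F   F
  2   T   F   F   T   F   F   F   F   T   F   F   T   F   F   F   F   F   F
  3   T   F   F   T   F   T   F   F   T   F   F   T   F   T   F   F   T   F
  4   T   F   F   T   F   T   F   F   T   F   T   T   F   T   F   F   T   F
  5   T   F   F   T   F   T   F   F   T   F   T   T   F   T   F   T   T   F

8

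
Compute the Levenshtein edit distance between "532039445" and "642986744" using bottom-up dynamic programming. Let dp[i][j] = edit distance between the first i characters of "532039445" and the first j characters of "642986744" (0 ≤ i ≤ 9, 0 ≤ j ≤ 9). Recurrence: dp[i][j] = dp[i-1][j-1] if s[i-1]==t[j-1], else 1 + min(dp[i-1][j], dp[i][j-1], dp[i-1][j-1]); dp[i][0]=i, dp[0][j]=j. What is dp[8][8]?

   ''  6  4  2  9  8  6  7  4  4
''  0  1  2  3  4  5  6  7  8  9
 5  1  1  2  3  4  5  6  7  8  9
 3  2  2  2  3  4  5  6  7  8  9
 2  3  3  3  2  3  4  5  6  7  8
 0  4  4  4  3  3  4  5  6  7  8
 3  5  5  5  4  4  4  5  6  7  8
 9  6  6  6  5  4  5  5  6  7  8
 4  7  7  6  6  5  5  6  6  6  7
 4  8  8  7  7  6  6  6  7  6  6
 5  9  9  8  8  7  7  7  7  7  7

6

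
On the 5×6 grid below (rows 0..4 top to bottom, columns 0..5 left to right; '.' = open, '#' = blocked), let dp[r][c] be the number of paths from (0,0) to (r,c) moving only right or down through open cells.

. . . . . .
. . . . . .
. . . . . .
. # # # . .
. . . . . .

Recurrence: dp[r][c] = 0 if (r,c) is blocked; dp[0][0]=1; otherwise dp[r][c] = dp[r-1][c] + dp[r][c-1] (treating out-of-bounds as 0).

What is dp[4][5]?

52

r\c   0   1   2   3   4   5
  0   1   1   1   1   1   1
  1   1   2   3   4   5   6
  2   1   3   6  10  15  21
  3   1   0   0   0  15  36
  4   1   1   1   1  16  52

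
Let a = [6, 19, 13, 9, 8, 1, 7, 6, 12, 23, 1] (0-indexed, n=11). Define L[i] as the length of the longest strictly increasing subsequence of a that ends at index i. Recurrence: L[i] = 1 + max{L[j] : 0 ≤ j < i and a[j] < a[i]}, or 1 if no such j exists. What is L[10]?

1

   i    0    1    2    3    4    5    6    7    8    9   10
a[i]    6   19   13    9    8    1    7    6   12   23    1
L[i]    1    2    2    2    2    1    2    2    3    4    1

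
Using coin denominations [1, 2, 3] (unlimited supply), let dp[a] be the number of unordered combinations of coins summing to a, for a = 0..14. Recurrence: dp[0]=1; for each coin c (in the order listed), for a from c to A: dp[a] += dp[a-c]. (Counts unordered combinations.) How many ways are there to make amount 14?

24

after  coin     0     1     2     3     4     5     6     7     8     9    10    11    12    13    14
          1     1     1     1     1     1     1     1     1     1     1     1     1     1     1     1
          2     1     1     2     2     3     3     4     4     5     5     6     6     7     7     8
          3     1     1     2     3     4     5     7     8    10    12    14    16    19    21    24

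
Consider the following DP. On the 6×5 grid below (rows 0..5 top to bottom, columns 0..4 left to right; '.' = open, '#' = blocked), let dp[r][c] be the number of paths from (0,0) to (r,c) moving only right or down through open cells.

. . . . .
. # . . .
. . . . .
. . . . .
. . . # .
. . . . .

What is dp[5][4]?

r\c   0   1   2   3   4
  0   1   1   1   1   1
  1   1   0   1   2   3
  2   1   1   2   4   7
  3   1   2   4   8  15
  4   1   3   7   0  15
  5   1   4  11  11  26

26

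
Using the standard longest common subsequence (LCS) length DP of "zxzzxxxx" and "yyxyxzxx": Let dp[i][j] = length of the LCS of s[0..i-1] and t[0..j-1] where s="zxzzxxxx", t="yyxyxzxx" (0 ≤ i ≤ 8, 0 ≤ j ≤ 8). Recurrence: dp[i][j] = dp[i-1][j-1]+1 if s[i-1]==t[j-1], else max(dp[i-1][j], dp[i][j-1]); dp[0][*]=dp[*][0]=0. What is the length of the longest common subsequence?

   ''  y  y  x  y  x  z  x  x
''  0  0  0  0  0  0  0  0  0
 z  0  0  0  0  0  0  1  1  1
 x  0  0  0  1  1  1  1  2  2
 z  0  0  0  1  1  1  2  2  2
 z  0  0  0  1  1  1  2  2  2
 x  0  0  0  1  1  2  2  3  3
 x  0  0  0  1  1  2  2  3  4
 x  0  0  0  1  1  2  2  3  4
 x  0  0  0  1  1  2  2  3  4

4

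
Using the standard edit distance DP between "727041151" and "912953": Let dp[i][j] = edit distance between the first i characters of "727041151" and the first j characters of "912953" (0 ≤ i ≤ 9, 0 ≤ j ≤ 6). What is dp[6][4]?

6

   ''  9  1  2  9  5  3
''  0  1  2  3  4  5  6
 7  1  1  2  3  4  5  6
 2  2  2  2  2  3  4  5
 7  3  3  3  3  3  4  5
 0  4  4  4  4  4  4  5
 4  5  5  5  5  5  5  5
 1  6  6  5  6  6  6  6
 1  7  7  6  6  7  7  7
 5  8  8  7  7  7  7  8
 1  9  9  8  8  8  8  8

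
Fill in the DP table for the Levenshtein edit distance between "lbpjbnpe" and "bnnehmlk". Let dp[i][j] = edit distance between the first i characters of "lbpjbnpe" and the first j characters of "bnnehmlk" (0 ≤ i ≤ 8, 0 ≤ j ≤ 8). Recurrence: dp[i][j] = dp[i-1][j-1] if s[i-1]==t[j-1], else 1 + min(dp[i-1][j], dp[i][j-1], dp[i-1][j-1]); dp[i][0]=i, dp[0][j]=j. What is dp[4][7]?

   ''  b  n  n  e  h  m  l  k
''  0  1  2  3  4  5  6  7  8
 l  1  1  2  3  4  5  6  6  7
 b  2  1  2  3  4  5  6  7  7
 p  3  2  2  3  4  5  6  7  8
 j  4  3  3  3  4  5  6  7  8
 b  5  4  4  4  4  5  6  7  8
 n  6  5  4  4  5  5  6  7  8
 p  7  6  5  5  5  6  6  7  8
 e  8  7  6  6  5  6  7  7  8

7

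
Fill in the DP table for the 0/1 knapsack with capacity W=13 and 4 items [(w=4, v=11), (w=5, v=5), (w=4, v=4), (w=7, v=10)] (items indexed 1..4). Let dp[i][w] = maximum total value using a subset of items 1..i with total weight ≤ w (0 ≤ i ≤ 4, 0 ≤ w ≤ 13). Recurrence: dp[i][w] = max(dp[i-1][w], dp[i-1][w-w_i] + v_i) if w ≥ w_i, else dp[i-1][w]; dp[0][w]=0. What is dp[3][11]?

16

i\w   0   1   2   3   4   5   6   7   8   9  10  11  12  13
  0   0   0   0   0   0   0   0   0   0   0   0   0   0   0
  1   0   0   0   0  11  11  11  11  11  11  11  11  11  11
  2   0   0   0   0  11  11  11  11  11  16  16  16  16  16
  3   0   0   0   0  11  11  11  11  15  16  16  16  16  20
  4   0   0   0   0  11  11  11  11  15  16  16  21  21  21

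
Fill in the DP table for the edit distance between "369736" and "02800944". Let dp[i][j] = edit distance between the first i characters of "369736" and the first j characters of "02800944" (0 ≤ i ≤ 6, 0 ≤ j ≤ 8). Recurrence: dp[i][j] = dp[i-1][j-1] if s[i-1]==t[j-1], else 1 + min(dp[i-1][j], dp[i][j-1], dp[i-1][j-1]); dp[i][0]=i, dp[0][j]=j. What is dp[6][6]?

   ''  0  2  8  0  0  9  4  4
''  0  1  2  3  4  5  6  7  8
 3  1  1  2  3  4  5  6  7  8
 6  2  2  2  3  4  5  6  7  8
 9  3  3  3  3  4  5  5  6  7
 7  4  4  4  4  4  5  6  6  7
 3  5  5  5  5  5  5  6  7  7
 6  6  6  6  6  6  6  6  7  8

6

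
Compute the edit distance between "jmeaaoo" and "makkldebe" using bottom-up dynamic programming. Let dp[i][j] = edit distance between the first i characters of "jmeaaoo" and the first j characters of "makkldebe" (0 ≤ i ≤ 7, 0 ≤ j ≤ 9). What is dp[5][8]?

   ''  m  a  k  k  l  d  e  b  e
''  0  1  2  3  4  5  6  7  8  9
 j  1  1  2  3  4  5  6  7  8  9
 m  2  1  2  3  4  5  6  7  8  9
 e  3  2  2  3  4  5  6  6  7  8
 a  4  3  2  3  4  5  6  7  7  8
 a  5  4  3  3  4  5  6  7  8  8
 o  6  5  4  4  4  5  6  7  8  9
 o  7  6  5  5  5  5  6  7  8  9

8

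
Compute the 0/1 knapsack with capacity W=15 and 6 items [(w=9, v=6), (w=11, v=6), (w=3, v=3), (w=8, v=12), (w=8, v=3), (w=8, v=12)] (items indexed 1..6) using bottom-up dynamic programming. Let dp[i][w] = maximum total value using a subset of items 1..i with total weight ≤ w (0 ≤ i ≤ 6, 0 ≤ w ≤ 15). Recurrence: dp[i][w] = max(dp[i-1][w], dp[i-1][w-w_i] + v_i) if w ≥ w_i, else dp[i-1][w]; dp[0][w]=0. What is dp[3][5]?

i\w   0   1   2   3   4   5   6   7   8   9  10  11  12  13  14  15
  0   0   0   0   0   0   0   0   0   0   0   0   0   0   0   0   0
  1   0   0   0   0   0   0   0   0   0   6   6   6   6   6   6   6
  2   0   0   0   0   0   0   0   0   0   6   6   6   6   6   6   6
  3   0   0   0   3   3   3   3   3   3   6   6   6   9   9   9   9
  4   0   0   0   3   3   3   3   3  12  12  12  15  15  15  15  15
  5   0   0   0   3   3   3   3   3  12  12  12  15  15  15  15  15
  6   0   0   0   3   3   3   3   3  12  12  12  15  15  15  15  15

3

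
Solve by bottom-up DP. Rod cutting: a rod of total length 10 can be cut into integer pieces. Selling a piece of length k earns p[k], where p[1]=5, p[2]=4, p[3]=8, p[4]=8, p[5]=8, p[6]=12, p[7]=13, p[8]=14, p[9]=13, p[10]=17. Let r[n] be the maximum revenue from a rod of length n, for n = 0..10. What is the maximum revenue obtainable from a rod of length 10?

50

   n    0    1    2    3    4    5    6    7    8    9   10
r[n]    0    5   10   15   20   25   30   35   40   45   50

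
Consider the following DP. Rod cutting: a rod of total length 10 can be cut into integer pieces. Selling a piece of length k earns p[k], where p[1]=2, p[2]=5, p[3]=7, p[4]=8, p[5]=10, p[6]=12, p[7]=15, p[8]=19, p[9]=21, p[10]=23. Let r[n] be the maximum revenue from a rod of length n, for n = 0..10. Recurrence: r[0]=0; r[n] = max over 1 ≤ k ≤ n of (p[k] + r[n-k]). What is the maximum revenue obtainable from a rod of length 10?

   n    0    1    2    3    4    5    6    7    8    9   10
r[n]    0    2    5    7   10   12   15   17   20   22   25

25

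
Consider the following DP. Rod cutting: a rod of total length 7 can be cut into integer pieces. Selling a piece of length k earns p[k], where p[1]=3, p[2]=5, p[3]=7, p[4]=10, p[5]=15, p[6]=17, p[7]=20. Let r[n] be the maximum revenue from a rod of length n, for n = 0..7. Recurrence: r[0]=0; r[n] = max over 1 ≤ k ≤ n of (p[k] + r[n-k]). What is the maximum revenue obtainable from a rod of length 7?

   n    0    1    2    3    4    5    6    7
r[n]    0    3    6    9   12   15   18   21

21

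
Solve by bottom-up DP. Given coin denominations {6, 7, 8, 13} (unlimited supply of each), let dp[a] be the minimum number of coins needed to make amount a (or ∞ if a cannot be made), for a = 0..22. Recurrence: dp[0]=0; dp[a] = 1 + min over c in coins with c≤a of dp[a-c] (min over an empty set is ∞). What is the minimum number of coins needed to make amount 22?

3

 a  0  1  2  3  4  5  6  7  8  9 10 11 12 13 14 15 16 17 18 19 20 21 22
dp  0  -  -  -  -  -  1  1  1  -  -  -  2  1  2  2  2  -  3  2  2  2  3
(- denotes ∞ / unreachable)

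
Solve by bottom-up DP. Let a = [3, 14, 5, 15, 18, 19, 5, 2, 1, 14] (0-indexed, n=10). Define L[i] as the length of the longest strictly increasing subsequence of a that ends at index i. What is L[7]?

   i    0    1    2    3    4    5    6    7    8    9
a[i]    3   14    5   15   18   19    5    2    1   14
L[i]    1    2    2    3    4    5    2    1    1    3

1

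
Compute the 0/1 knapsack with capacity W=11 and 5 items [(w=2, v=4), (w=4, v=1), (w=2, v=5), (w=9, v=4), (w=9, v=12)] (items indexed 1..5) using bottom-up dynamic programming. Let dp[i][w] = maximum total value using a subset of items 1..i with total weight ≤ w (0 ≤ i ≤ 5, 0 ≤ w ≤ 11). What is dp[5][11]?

i\w   0   1   2   3   4   5   6   7   8   9  10  11
  0   0   0   0   0   0   0   0   0   0   0   0   0
  1   0   0   4   4   4   4   4   4   4   4   4   4
  2   0   0   4   4   4   4   5   5   5   5   5   5
  3   0   0   5   5   9   9   9   9  10  10  10  10
  4   0   0   5   5   9   9   9   9  10  10  10  10
  5   0   0   5   5   9   9   9   9  10  12  12  17

17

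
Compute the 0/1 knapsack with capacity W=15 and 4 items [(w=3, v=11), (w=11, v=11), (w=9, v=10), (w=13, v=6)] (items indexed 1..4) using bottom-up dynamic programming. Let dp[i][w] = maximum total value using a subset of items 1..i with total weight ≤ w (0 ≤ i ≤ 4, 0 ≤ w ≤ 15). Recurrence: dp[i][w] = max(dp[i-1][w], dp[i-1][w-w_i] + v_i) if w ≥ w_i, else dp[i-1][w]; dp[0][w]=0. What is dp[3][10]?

i\w   0   1   2   3   4   5   6   7   8   9  10  11  12  13  14  15
  0   0   0   0   0   0   0   0   0   0   0   0   0   0   0   0   0
  1   0   0   0  11  11  11  11  11  11  11  11  11  11  11  11  11
  2   0   0   0  11  11  11  11  11  11  11  11  11  11  11  22  22
  3   0   0   0  11  11  11  11  11  11  11  11  11  21  21  22  22
  4   0   0   0  11  11  11  11  11  11  11  11  11  21  21  22  22

11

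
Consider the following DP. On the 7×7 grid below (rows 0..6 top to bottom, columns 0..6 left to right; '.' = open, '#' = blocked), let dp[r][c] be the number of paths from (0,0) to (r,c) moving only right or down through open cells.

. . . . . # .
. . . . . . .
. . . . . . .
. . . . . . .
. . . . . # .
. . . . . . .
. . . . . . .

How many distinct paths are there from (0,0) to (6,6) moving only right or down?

542

r\c   0   1   2   3   4   5   6
  0   1   1   1   1   1   0   0
  1   1   2   3   4   5   5   5
  2   1   3   6  10  15  20  25
  3   1   4  10  20  35  55  80
  4   1   5  15  35  70   0  80
  5   1   6  21  56 126 126 206
  6   1   7  28  84 210 336 542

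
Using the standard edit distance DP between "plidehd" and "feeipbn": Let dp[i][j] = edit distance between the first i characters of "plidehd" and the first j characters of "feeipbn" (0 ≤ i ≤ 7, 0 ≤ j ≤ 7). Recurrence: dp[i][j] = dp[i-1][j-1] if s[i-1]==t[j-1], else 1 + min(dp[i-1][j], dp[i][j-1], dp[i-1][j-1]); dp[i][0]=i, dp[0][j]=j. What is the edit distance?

   ''  f  e  e  i  p  b  n
''  0  1  2  3  4  5  6  7
 p  1  1  2  3  4  4  5  6
 l  2  2  2  3  4  5  5  6
 i  3  3  3  3  3  4  5  6
 d  4  4  4  4  4  4  5  6
 e  5  5  4  4  5  5  5  6
 h  6  6  5  5  5  6  6  6
 d  7  7  6  6  6  6  7  7

7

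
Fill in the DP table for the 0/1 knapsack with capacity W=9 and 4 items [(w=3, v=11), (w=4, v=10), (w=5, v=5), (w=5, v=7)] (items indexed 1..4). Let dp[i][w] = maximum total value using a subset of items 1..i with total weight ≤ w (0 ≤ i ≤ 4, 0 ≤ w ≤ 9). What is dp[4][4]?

11

i\w   0   1   2   3   4   5   6   7   8   9
  0   0   0   0   0   0   0   0   0   0   0
  1   0   0   0  11  11  11  11  11  11  11
  2   0   0   0  11  11  11  11  21  21  21
  3   0   0   0  11  11  11  11  21  21  21
  4   0   0   0  11  11  11  11  21  21  21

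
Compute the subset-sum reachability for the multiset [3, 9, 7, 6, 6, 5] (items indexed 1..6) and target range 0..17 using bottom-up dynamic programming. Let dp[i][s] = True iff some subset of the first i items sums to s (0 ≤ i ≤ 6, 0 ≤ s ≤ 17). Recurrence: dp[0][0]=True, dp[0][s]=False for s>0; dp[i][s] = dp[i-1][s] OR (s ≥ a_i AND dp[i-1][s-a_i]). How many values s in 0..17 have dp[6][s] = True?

i\s   0   1   2   3   4   5   6   7   8   9  10  11  12  13  14  15  16  17
  0   T   F   F   F   F   F   F   F   F   F   F   F   F   F   F   F   F   F
  1   T   F   F   T   F   F   F   F   F   F   F   F   F   F   F   F   F   F
  2   T   F   F   T   F   F   F   F   F   T   F   F   T   F   F   F   F   F
  3   T   F   F   T   F   F   F   T   F   T   T   F   T   F   F   F   T   F
  4   T   F   F   T   F   F   T   T   F   T   T   F   T   T   F   T   T   F
  5   T   F   F   T   F   F   T   T   F   T   T   F   T   T   F   T   T   F
  6   T   F   F   T   F   T   T   T   T   T   T   T   T   T   T   T   T   T

15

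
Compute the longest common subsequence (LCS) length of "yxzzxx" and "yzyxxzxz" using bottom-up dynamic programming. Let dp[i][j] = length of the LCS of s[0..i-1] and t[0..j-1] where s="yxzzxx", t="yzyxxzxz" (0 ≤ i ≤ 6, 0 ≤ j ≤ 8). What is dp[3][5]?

2

   ''  y  z  y  x  x  z  x  z
''  0  0  0  0  0  0  0  0  0
 y  0  1  1  1  1  1  1  1  1
 x  0  1  1  1  2  2  2  2  2
 z  0  1  2  2  2  2  3  3  3
 z  0  1  2  2  2  2  3  3  4
 x  0  1  2  2  3  3  3  4  4
 x  0  1  2  2  3  4  4  4  4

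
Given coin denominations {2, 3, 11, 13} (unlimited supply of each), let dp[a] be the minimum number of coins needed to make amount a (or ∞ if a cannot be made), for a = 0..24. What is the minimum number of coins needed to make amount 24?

2

 a  0  1  2  3  4  5  6  7  8  9 10 11 12 13 14 15 16 17 18 19 20 21 22 23 24
dp  0  -  1  1  2  2  2  3  3  3  4  1  4  1  2  2  2  3  3  3  4  4  2  5  2
(- denotes ∞ / unreachable)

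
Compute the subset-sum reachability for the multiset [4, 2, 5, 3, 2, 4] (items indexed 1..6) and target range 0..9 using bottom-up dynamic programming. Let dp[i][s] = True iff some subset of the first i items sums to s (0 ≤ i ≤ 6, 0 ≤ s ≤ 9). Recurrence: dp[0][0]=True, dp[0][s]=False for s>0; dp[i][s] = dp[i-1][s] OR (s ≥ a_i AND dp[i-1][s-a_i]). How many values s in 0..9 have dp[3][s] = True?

7

i\s   0   1   2   3   4   5   6   7   8   9
  0   T   F   F   F   F   F   F   F   F   F
  1   T   F   F   F   T   F   F   F   F   F
  2   T   F   T   F   T   F   T   F   F   F
  3   T   F   T   F   T   T   T   T   F   T
  4   T   F   T   T   T   T   T   T   T   T
  5   T   F   T   T   T   T   T   T   T   T
  6   T   F   T   T   T   T   T   T   T   T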